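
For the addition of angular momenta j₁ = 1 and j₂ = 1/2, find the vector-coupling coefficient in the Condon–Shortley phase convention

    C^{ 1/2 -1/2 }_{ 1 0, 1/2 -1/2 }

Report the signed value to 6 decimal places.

j₁+j₂−J=1  J+j₁−j₂=1  J−j₁+j₂=0  j₁+j₂+J+1=3
(j₁±m₁, j₂±m₂, J±M) = (1,1,0,1,0,1)
P² = 1/3
sum k=0..0:
  [0] +1/1 = 1
S = 1
C² = P²·S² = 1/3 ; C = +0.577350

+0.577350  (= +√(1/3))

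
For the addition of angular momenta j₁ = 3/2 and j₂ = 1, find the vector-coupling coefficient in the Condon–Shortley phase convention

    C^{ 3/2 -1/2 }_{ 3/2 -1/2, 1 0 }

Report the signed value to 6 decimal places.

-0.258199  (= −√(1/15))

j₁+j₂−J=1  J+j₁−j₂=2  J−j₁+j₂=1  j₁+j₂+J+1=5
(j₁±m₁, j₂±m₂, J±M) = (1,2,1,1,1,2)
P² = 4/15
sum k=0..1:
  [0] +1/2 = 1/2
  [1] −1/1 = -1
S = -1/2
C² = P²·S² = 1/15 ; C = -0.258199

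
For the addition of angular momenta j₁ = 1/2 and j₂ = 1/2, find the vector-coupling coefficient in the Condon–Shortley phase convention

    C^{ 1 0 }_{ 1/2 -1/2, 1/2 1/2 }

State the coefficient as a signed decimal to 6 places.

+0.707107  (= +√(1/2))

triangle: 0!·1!·1!/3! = 1/6
(j±m)!: 0!·1!·1!·0!·1!·1! = 1
prefactor² = (2J+1)·Δ·N² = 1/2
  k=0: +1/(0!·0!·1!·1!·0!·0!) = 1
Σ = 1  ⇒  CG² = 1/2·1² = 1/2
CG = +√(1/2) = +0.707107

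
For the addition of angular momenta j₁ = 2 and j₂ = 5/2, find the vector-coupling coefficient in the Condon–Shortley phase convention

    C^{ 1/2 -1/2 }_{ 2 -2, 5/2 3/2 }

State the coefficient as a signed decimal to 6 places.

triangle: 4!·0!·1!/6! = 24/720
(j±m)!: 0!·4!·4!·1!·0!·1! = 576
prefactor² = (2J+1)·Δ·N² = 192/5
  k=4: +1/(4!·0!·0!·0!·0!·1!) = 1/24
Σ = 1/24  ⇒  CG² = 192/5·1/24² = 1/15
CG = +√(1/15) = +0.258199

+0.258199  (= +√(1/15))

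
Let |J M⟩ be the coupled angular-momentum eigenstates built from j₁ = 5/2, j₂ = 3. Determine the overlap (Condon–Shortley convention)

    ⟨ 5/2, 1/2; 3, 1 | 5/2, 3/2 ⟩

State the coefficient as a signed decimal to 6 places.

triangle: 3!·2!·3!/9! = 72/362880
(j±m)!: 3!·2!·4!·2!·4!·1! = 13824
prefactor² = (2J+1)·Δ·N² = 576/35
  k=1: −1/(1!·2!·1!·3!·1!·0!) = -1/12
  k=2: +1/(2!·1!·0!·2!·2!·1!) = 1/8
Σ = 1/24  ⇒  CG² = 576/35·1/24² = 1/35
CG = +√(1/35) = +0.169031

+√(1/35) ≈ +0.169031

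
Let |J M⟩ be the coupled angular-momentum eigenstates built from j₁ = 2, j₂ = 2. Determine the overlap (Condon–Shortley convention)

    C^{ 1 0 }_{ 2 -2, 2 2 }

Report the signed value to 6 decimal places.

−√(2/5) ≈ -0.632456

√[3·3!1!1!/6! · 0!4!4!0!1!1!] = √(72/5)
  +(−1)^3/∏(3,0,1,1,0,0)! = -1/6  (running -1/6)
⟨..|..⟩ = √(72/5)·(-1/6) = -0.632456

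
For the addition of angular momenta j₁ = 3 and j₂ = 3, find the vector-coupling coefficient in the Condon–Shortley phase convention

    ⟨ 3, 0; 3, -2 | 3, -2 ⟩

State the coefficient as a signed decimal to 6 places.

√[7·3!3!3!/10! · 3!3!1!5!1!5!] = √(216)
  +(−1)^0/∏(0,3,3,1,0,2)! = 1/72  (running 1/72)
  +(−1)^1/∏(1,2,2,0,1,3)! = -1/24  (running -1/36)
⟨..|..⟩ = √(216)·(-1/36) = -0.408248

−√(1/6) ≈ -0.408248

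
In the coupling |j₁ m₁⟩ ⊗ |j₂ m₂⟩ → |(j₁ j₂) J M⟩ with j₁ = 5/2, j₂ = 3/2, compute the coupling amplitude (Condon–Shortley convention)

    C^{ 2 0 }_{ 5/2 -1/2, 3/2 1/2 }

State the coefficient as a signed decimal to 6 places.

−√(1/14) ≈ -0.267261

j₁+j₂−J=2  J+j₁−j₂=3  J−j₁+j₂=1  j₁+j₂+J+1=7
(j₁±m₁, j₂±m₂, J±M) = (2,3,2,1,2,2)
P² = 8/7
sum k=1..2:
  [1] −1/2 = -1/2
  [2] +1/4 = 1/4
S = -1/4
C² = P²·S² = 1/14 ; C = -0.267261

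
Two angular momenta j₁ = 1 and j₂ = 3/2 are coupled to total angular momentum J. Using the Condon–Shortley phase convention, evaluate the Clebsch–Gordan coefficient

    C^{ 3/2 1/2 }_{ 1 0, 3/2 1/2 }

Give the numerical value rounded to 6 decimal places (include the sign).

triangle: 1!*1!*2!/5! = 2/120
(j±m)!: 1!*1!*2!*1!*2!*1! = 4
prefactor² = (2J+1)*Δ*N² = 4/15
  k=0: +1/(0!*1!*1!*2!*0!*0!) = 1/2
  k=1: −1/(1!*0!*0!*1!*1!*1!) = -1
Σ = -1/2  ⇒  CG² = 4/15*(-1/2)² = 1/15
CG = −√(1/15) = -0.258199

-0.258199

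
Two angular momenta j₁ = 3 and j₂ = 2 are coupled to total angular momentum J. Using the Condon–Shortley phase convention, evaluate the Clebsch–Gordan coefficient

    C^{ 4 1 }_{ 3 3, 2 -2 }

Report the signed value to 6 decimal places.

√[9·1!5!3!/10! · 6!0!0!4!5!3!] = √(155520/7)
  +(−1)^0/∏(0,1,0,0,5,3)! = 1/720  (running 1/720)
⟨..|..⟩ = √(155520/7)·(1/720) = +0.207020

+0.207020  (= +√(3/70))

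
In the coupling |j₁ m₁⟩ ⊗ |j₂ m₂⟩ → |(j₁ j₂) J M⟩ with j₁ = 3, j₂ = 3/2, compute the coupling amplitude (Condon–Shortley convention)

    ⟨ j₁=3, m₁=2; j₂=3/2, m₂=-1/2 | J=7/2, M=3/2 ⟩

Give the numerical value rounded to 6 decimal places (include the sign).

+0.654654

√[8·1!5!2!/9! · 5!1!1!2!5!2!] = √(6400/21)
  +(−1)^0/∏(0,1,1,1,4,1)! = 1/24  (running 1/24)
  +(−1)^1/∏(1,0,0,0,5,2)! = -1/240  (running 3/80)
⟨..|..⟩ = √(6400/21)·(3/80) = +0.654654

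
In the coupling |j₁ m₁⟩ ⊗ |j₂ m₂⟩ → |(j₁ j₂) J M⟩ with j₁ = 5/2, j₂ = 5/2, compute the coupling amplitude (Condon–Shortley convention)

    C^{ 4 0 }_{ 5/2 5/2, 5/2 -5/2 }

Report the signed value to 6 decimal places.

√[9·1!4!4!/10! · 5!0!0!5!4!4!] = √(82944/7)
  +(−1)^0/∏(0,1,0,0,4,4)! = 1/576  (running 1/576)
⟨..|..⟩ = √(82944/7)·(1/576) = +0.188982

+0.188982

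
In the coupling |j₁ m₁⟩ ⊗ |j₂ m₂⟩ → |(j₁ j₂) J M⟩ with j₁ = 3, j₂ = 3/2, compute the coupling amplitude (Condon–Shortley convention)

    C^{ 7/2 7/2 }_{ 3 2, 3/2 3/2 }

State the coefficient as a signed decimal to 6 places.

j₁+j₂−J=1  J+j₁−j₂=5  J−j₁+j₂=2  j₁+j₂+J+1=9
(j₁±m₁, j₂±m₂, J±M) = (5,1,3,0,7,0)
P² = 19200
sum k=1..1:
  [1] −1/240 = -1/240
S = -1/240
C² = P²·S² = 1/3 ; C = -0.577350

-0.577350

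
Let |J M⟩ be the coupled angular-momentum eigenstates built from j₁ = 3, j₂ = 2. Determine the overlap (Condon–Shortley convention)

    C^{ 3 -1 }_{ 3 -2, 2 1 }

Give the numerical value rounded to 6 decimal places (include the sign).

√[7·2!4!2!/9! · 1!5!3!1!2!4!] = √(64)
  +(−1)^1/∏(1,1,4,2,0,0)! = -1/48  (running -1/48)
  +(−1)^2/∏(2,0,3,1,1,1)! = 1/12  (running 1/16)
⟨..|..⟩ = √(64)·(1/16) = +0.500000

+√(1/4) ≈ +0.500000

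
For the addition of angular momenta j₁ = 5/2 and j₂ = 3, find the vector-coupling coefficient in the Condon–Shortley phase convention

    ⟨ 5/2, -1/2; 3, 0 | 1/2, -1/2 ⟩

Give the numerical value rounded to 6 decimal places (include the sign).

j₁+j₂−J=5  J+j₁−j₂=0  J−j₁+j₂=1  j₁+j₂+J+1=7
(j₁±m₁, j₂±m₂, J±M) = (2,3,3,3,0,1)
P² = 144/7
sum k=3..3:
  [3] −1/12 = -1/12
S = -1/12
C² = P²·S² = 1/7 ; C = -0.377964

-0.377964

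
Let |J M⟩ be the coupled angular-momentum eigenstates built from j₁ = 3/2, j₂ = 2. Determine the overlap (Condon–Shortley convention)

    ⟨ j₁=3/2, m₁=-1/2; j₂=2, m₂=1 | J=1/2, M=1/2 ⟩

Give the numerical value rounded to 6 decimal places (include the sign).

√[2·3!0!1!/5! · 1!2!3!1!1!0!] = √(6/5)
  +(−1)^2/∏(2,1,0,1,0,0)! = 1/2  (running 1/2)
⟨..|..⟩ = √(6/5)·(1/2) = +0.547723

+√(3/10) = +0.547723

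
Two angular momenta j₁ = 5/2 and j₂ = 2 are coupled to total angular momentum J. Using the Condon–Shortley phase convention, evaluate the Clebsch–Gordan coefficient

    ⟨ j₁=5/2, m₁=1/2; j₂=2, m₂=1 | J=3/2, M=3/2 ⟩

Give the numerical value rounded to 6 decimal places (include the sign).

+√(9/35) = +0.507093

j₁+j₂−J=3  J+j₁−j₂=2  J−j₁+j₂=1  j₁+j₂+J+1=7
(j₁±m₁, j₂±m₂, J±M) = (3,2,3,1,3,0)
P² = 144/35
sum k=2..2:
  [2] +1/4 = 1/4
S = 1/4
C² = P²·S² = 9/35 ; C = +0.507093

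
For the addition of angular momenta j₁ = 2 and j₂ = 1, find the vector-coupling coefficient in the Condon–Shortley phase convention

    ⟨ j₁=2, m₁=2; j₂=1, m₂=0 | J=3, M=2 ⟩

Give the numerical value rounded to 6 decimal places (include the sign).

+√(1/3) ≈ +0.577350

√[7·0!4!2!/7! · 4!0!1!1!5!1!] = √(192)
  +(−1)^0/∏(0,0,0,1,4,1)! = 1/24  (running 1/24)
⟨..|..⟩ = √(192)·(1/24) = +0.577350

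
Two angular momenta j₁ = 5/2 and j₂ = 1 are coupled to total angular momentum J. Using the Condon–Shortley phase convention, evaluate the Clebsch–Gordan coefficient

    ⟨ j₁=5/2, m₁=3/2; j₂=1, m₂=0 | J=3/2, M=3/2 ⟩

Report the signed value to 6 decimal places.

j₁+j₂−J=2  J+j₁−j₂=3  J−j₁+j₂=0  j₁+j₂+J+1=6
(j₁±m₁, j₂±m₂, J±M) = (4,1,1,1,3,0)
P² = 48/5
sum k=1..1:
  [1] −1/6 = -1/6
S = -1/6
C² = P²·S² = 4/15 ; C = -0.516398

-0.516398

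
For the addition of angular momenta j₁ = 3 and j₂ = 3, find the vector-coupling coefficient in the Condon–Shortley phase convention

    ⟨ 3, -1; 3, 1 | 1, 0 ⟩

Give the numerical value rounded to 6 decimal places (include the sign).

√[3·5!1!1!/8! · 2!4!4!2!1!1!] = √(144/7)
  +(−1)^3/∏(3,2,1,1,0,0)! = -1/12  (running -1/12)
  +(−1)^4/∏(4,1,0,0,1,1)! = 1/24  (running -1/24)
⟨..|..⟩ = √(144/7)·(-1/24) = -0.188982

-0.188982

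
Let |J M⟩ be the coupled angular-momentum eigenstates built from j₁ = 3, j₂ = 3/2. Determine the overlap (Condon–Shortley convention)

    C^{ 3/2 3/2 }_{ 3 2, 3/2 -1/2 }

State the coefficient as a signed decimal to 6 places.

-0.534522  (= −√(2/7))

j₁+j₂−J=3  J+j₁−j₂=3  J−j₁+j₂=0  j₁+j₂+J+1=7
(j₁±m₁, j₂±m₂, J±M) = (5,1,1,2,3,0)
P² = 288/7
sum k=1..1:
  [1] −1/12 = -1/12
S = -1/12
C² = P²·S² = 2/7 ; C = -0.534522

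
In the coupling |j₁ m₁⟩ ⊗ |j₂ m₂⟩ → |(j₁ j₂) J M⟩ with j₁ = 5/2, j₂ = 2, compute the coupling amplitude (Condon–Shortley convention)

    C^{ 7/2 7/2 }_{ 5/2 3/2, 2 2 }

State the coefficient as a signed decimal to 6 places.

triangle: 1!·4!·3!/9! = 144/362880
(j±m)!: 4!·1!·4!·0!·7!·0! = 2903040
prefactor² = (2J+1)·Δ·N² = 9216
  k=1: −1/(1!·0!·0!·3!·4!·0!) = -1/144
Σ = -1/144  ⇒  CG² = 9216·(-1/144)² = 4/9
CG = −√(4/9) = -0.666667

−√(4/9) ≈ -0.666667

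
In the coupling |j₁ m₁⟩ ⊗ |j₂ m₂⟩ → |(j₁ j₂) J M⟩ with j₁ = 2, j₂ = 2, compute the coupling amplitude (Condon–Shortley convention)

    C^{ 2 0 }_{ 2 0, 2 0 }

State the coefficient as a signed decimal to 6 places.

-0.534522  (= −√(2/7))

triangle: 2!·2!·2!/7! = 8/5040
(j±m)!: 2!·2!·2!·2!·2!·2! = 64
prefactor² = (2J+1)·Δ·N² = 32/63
  k=0: +1/(0!·2!·2!·2!·0!·0!) = 1/8
  k=1: −1/(1!·1!·1!·1!·1!·1!) = -1
  k=2: +1/(2!·0!·0!·0!·2!·2!) = 1/8
Σ = -3/4  ⇒  CG² = 32/63·(-3/4)² = 2/7
CG = −√(2/7) = -0.534522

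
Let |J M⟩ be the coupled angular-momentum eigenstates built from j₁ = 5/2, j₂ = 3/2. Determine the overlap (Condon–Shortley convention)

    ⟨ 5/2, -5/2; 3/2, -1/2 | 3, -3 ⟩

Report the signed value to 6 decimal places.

-0.790569

j₁+j₂−J=1  J+j₁−j₂=4  J−j₁+j₂=2  j₁+j₂+J+1=8
(j₁±m₁, j₂±m₂, J±M) = (0,5,1,2,0,6)
P² = 1440
sum k=1..1:
  [1] −1/48 = -1/48
S = -1/48
C² = P²·S² = 5/8 ; C = -0.790569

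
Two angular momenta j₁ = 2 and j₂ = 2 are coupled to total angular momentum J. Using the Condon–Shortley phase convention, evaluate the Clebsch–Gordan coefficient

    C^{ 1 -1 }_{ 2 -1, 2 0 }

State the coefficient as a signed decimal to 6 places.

+√(3/10) = +0.547723

triangle: 3!*1!*1!/6! = 6/720
(j±m)!: 1!*3!*2!*2!*0!*2! = 48
prefactor² = (2J+1)*Δ*N² = 6/5
  k=2: +1/(2!*1!*1!*0!*0!*1!) = 1/2
Σ = 1/2  ⇒  CG² = 6/5*1/2² = 3/10
CG = +√(3/10) = +0.547723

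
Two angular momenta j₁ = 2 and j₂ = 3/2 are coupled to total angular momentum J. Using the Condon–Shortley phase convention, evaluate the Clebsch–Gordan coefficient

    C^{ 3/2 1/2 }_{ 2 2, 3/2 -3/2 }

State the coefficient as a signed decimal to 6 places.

+√(2/5) = +0.632456

triangle: 2!·2!·1!/6! = 4/720
(j±m)!: 4!·0!·0!·3!·2!·1! = 288
prefactor² = (2J+1)·Δ·N² = 32/5
  k=0: +1/(0!·2!·0!·0!·2!·1!) = 1/4
Σ = 1/4  ⇒  CG² = 32/5·1/4² = 2/5
CG = +√(2/5) = +0.632456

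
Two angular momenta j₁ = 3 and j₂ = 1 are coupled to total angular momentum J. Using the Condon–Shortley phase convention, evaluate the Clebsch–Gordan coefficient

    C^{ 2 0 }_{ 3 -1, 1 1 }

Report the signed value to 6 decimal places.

√[5·2!4!0!/7! · 2!4!2!0!2!2!] = √(128/7)
  +(−1)^2/∏(2,0,2,0,2,0)! = 1/8  (running 1/8)
⟨..|..⟩ = √(128/7)·(1/8) = +0.534522

+√(2/7) ≈ +0.534522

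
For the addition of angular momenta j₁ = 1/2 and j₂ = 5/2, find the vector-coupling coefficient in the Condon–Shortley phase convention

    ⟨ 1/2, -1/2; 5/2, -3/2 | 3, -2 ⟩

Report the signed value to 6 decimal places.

+√(5/6) = +0.912871

√[7·0!1!5!/7! · 0!1!1!4!1!5!] = √(480)
  +(−1)^0/∏(0,0,1,1,0,4)! = 1/24  (running 1/24)
⟨..|..⟩ = √(480)·(1/24) = +0.912871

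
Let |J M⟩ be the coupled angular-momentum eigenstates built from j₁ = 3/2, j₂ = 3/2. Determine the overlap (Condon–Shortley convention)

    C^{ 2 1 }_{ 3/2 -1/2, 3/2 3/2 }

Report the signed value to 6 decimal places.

-0.707107  (= −√(1/2))

√[5·1!2!2!/6! · 1!2!3!0!3!1!] = √(2)
  +(−1)^1/∏(1,0,1,2,1,0)! = -1/2  (running -1/2)
⟨..|..⟩ = √(2)·(-1/2) = -0.707107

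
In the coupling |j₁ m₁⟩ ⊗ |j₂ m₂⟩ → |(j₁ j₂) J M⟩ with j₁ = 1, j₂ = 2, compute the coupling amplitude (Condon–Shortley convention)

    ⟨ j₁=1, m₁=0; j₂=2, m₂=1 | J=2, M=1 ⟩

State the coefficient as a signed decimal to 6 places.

−√(1/6) ≈ -0.408248

j₁+j₂−J=1  J+j₁−j₂=1  J−j₁+j₂=3  j₁+j₂+J+1=6
(j₁±m₁, j₂±m₂, J±M) = (1,1,3,1,3,1)
P² = 3/2
sum k=0..1:
  [0] +1/6 = 1/6
  [1] −1/2 = -1/2
S = -1/3
C² = P²·S² = 1/6 ; C = -0.408248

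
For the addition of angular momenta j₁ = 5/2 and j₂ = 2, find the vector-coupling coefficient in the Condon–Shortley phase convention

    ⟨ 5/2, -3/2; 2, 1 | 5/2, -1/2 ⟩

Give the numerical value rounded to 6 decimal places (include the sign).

+√(6/35) = +0.414039

√[6·2!3!2!/8! · 1!4!3!1!2!3!] = √(216/35)
  +(−1)^1/∏(1,1,3,2,0,0)! = -1/12  (running -1/12)
  +(−1)^2/∏(2,0,2,1,1,1)! = 1/4  (running 1/6)
⟨..|..⟩ = √(216/35)·(1/6) = +0.414039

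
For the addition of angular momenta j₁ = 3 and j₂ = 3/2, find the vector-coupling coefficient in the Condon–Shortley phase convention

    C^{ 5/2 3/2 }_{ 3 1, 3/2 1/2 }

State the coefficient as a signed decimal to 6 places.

j₁+j₂−J=2  J+j₁−j₂=4  J−j₁+j₂=1  j₁+j₂+J+1=8
(j₁±m₁, j₂±m₂, J±M) = (4,2,2,1,4,1)
P² = 576/35
sum k=1..2:
  [1] −1/6 = -1/6
  [2] +1/48 = 1/48
S = -7/48
C² = P²·S² = 7/20 ; C = -0.591608

−√(7/20) ≈ -0.591608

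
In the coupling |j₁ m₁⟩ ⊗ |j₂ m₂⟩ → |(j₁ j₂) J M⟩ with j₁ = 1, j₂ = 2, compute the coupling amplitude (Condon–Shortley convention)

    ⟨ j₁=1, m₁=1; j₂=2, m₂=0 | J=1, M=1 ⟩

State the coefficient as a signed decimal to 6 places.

triangle: 2!*0!*2!/5! = 4/120
(j±m)!: 2!*0!*2!*2!*2!*0! = 16
prefactor² = (2J+1)*Δ*N² = 8/5
  k=0: +1/(0!*2!*0!*2!*0!*0!) = 1/4
Σ = 1/4  ⇒  CG² = 8/5*1/4² = 1/10
CG = +√(1/10) = +0.316228

+0.316228  (= +√(1/10))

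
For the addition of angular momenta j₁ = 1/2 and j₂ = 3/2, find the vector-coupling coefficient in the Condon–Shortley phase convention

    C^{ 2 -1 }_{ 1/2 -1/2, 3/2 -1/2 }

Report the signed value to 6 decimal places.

+0.866025  (= +√(3/4))

j₁+j₂−J=0  J+j₁−j₂=1  J−j₁+j₂=3  j₁+j₂+J+1=5
(j₁±m₁, j₂±m₂, J±M) = (0,1,1,2,1,3)
P² = 3
sum k=0..0:
  [0] +1/2 = 1/2
S = 1/2
C² = P²·S² = 3/4 ; C = +0.866025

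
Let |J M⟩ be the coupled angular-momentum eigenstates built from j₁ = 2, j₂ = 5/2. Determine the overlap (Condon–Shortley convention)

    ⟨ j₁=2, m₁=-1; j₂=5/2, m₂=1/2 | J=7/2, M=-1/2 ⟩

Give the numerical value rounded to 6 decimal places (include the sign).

-0.557773

√[8·1!3!4!/9! · 1!3!3!2!3!4!] = √(1152/35)
  +(−1)^0/∏(0,1,3,3,0,1)! = 1/36  (running 1/36)
  +(−1)^1/∏(1,0,2,2,1,2)! = -1/8  (running -7/72)
⟨..|..⟩ = √(1152/35)·(-7/72) = -0.557773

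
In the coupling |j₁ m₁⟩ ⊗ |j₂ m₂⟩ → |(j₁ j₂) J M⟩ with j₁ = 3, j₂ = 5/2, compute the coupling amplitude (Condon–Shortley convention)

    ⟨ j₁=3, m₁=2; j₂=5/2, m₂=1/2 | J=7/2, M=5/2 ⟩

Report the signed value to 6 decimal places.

j₁+j₂−J=2  J+j₁−j₂=4  J−j₁+j₂=3  j₁+j₂+J+1=10
(j₁±m₁, j₂±m₂, J±M) = (5,1,3,2,6,1)
P² = 4608/7
sum k=0..1:
  [0] +1/72 = 1/72
  [1] −1/48 = -1/48
S = -1/144
C² = P²·S² = 2/63 ; C = -0.178174

-0.178174  (= −√(2/63))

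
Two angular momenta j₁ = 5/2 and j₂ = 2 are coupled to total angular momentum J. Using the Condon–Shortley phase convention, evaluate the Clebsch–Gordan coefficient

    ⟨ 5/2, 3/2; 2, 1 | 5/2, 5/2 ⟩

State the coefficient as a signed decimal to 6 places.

j₁+j₂−J=2  J+j₁−j₂=3  J−j₁+j₂=2  j₁+j₂+J+1=8
(j₁±m₁, j₂±m₂, J±M) = (4,1,3,1,5,0)
P² = 432/7
sum k=1..1:
  [1] −1/12 = -1/12
S = -1/12
C² = P²·S² = 3/7 ; C = -0.654654

-0.654654  (= −√(3/7))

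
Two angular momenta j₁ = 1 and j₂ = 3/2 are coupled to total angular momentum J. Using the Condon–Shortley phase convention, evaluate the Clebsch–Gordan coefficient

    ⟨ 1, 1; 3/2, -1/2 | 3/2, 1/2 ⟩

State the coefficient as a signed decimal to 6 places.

triangle: 1!×1!×2!/5! = 2/120
(j±m)!: 2!×0!×1!×2!×2!×1! = 8
prefactor² = (2J+1)×Δ×N² = 8/15
  k=0: +1/(0!×1!×0!×1!×1!×1!) = 1
Σ = 1  ⇒  CG² = 8/15×1² = 8/15
CG = +√(8/15) = +0.730297

+0.730297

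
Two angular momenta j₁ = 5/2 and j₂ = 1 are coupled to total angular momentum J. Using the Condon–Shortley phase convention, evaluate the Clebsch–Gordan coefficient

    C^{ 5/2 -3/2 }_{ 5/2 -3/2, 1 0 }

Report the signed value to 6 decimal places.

triangle: 1!*4!*1!/7! = 24/5040
(j±m)!: 1!*4!*1!*1!*1!*4! = 576
prefactor² = (2J+1)*Δ*N² = 576/35
  k=0: +1/(0!*1!*4!*1!*0!*0!) = 1/24
  k=1: −1/(1!*0!*3!*0!*1!*1!) = -1/6
Σ = -1/8  ⇒  CG² = 576/35*(-1/8)² = 9/35
CG = −√(9/35) = -0.507093

-0.507093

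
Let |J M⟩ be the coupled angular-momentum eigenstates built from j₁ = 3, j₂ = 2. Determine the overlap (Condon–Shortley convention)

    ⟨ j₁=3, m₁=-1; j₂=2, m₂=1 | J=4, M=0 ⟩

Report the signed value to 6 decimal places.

−√(5/14) ≈ -0.597614

j₁+j₂−J=1  J+j₁−j₂=5  J−j₁+j₂=3  j₁+j₂+J+1=10
(j₁±m₁, j₂±m₂, J±M) = (2,4,3,1,4,4)
P² = 10368/35
sum k=0..1:
  [0] +1/144 = 1/144
  [1] −1/24 = -1/24
S = -5/144
C² = P²·S² = 5/14 ; C = -0.597614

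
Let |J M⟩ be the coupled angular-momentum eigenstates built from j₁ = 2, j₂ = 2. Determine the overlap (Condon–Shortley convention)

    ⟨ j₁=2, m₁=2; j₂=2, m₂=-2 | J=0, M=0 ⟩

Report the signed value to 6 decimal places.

j₁+j₂−J=4  J+j₁−j₂=0  J−j₁+j₂=0  j₁+j₂+J+1=5
(j₁±m₁, j₂±m₂, J±M) = (4,0,0,4,0,0)
P² = 576/5
sum k=0..0:
  [0] +1/24 = 1/24
S = 1/24
C² = P²·S² = 1/5 ; C = +0.447214

+0.447214  (= +√(1/5))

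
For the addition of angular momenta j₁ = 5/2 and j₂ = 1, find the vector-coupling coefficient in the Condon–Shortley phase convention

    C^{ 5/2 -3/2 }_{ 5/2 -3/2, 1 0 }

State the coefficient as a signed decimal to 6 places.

√[6·1!4!1!/7! · 1!4!1!1!1!4!] = √(576/35)
  +(−1)^0/∏(0,1,4,1,0,0)! = 1/24  (running 1/24)
  +(−1)^1/∏(1,0,3,0,1,1)! = -1/6  (running -1/8)
⟨..|..⟩ = √(576/35)·(-1/8) = -0.507093

-0.507093  (= −√(9/35))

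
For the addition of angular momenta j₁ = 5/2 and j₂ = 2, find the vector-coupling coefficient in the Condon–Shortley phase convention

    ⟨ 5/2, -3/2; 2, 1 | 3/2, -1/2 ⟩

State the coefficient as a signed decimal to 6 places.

+√(2/105) = +0.138013

√[4·3!2!1!/7! · 1!4!3!1!1!2!] = √(96/35)
  +(−1)^2/∏(2,1,2,1,0,0)! = 1/4  (running 1/4)
  +(−1)^3/∏(3,0,1,0,1,1)! = -1/6  (running 1/12)
⟨..|..⟩ = √(96/35)·(1/12) = +0.138013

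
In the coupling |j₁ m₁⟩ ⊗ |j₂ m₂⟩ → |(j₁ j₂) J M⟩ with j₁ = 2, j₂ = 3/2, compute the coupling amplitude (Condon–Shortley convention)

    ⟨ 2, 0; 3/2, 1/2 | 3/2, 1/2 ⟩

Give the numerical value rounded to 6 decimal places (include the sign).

−√(1/5) = -0.447214

triangle: 2!·2!·1!/6! = 4/720
(j±m)!: 2!·2!·2!·1!·2!·1! = 16
prefactor² = (2J+1)·Δ·N² = 16/45
  k=1: −1/(1!·1!·1!·1!·1!·0!) = -1
  k=2: +1/(2!·0!·0!·0!·2!·1!) = 1/4
Σ = -3/4  ⇒  CG² = 16/45·(-3/4)² = 1/5
CG = −√(1/5) = -0.447214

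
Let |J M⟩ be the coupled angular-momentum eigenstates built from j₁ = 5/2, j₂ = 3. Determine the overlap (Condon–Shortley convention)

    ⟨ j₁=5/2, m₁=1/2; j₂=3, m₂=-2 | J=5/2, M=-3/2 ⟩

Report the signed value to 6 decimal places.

j₁+j₂−J=3  J+j₁−j₂=2  J−j₁+j₂=3  j₁+j₂+J+1=9
(j₁±m₁, j₂±m₂, J±M) = (3,2,1,5,1,4)
P² = 288/7
sum k=0..1:
  [0] +1/24 = 1/24
  [1] −1/12 = -1/12
S = -1/24
C² = P²·S² = 1/14 ; C = -0.267261

-0.267261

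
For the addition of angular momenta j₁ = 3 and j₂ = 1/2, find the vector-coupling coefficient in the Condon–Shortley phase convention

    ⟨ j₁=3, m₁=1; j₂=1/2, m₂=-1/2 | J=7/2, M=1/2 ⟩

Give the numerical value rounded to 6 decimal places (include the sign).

triangle: 0!×6!×1!/8! = 720/40320
(j±m)!: 4!×2!×0!×1!×4!×3! = 6912
prefactor² = (2J+1)×Δ×N² = 6912/7
  k=0: +1/(0!×0!×2!×0!×4!×1!) = 1/48
Σ = 1/48  ⇒  CG² = 6912/7×1/48² = 3/7
CG = +√(3/7) = +0.654654

+0.654654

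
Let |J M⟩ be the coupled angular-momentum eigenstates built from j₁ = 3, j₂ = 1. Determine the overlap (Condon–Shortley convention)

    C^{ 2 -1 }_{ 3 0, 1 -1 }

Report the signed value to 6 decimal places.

j₁+j₂−J=2  J+j₁−j₂=4  J−j₁+j₂=0  j₁+j₂+J+1=7
(j₁±m₁, j₂±m₂, J±M) = (3,3,0,2,1,3)
P² = 144/7
sum k=0..0:
  [0] +1/12 = 1/12
S = 1/12
C² = P²·S² = 1/7 ; C = +0.377964

+0.377964  (= +√(1/7))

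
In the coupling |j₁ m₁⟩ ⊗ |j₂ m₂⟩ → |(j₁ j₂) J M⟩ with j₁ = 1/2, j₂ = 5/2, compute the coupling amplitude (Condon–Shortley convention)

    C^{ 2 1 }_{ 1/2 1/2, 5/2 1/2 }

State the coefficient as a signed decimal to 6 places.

triangle: 1!·0!·4!/6! = 24/720
(j±m)!: 1!·0!·3!·2!·3!·1! = 72
prefactor² = (2J+1)·Δ·N² = 12
  k=0: +1/(0!·1!·0!·3!·0!·1!) = 1/6
Σ = 1/6  ⇒  CG² = 12·1/6² = 1/3
CG = +√(1/3) = +0.577350

+0.577350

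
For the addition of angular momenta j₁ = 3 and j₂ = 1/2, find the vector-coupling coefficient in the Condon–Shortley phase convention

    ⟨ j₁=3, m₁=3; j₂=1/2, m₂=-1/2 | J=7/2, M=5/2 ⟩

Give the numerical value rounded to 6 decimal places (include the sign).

+0.377964  (= +√(1/7))

j₁+j₂−J=0  J+j₁−j₂=6  J−j₁+j₂=1  j₁+j₂+J+1=8
(j₁±m₁, j₂±m₂, J±M) = (6,0,0,1,6,1)
P² = 518400/7
sum k=0..0:
  [0] +1/720 = 1/720
S = 1/720
C² = P²·S² = 1/7 ; C = +0.377964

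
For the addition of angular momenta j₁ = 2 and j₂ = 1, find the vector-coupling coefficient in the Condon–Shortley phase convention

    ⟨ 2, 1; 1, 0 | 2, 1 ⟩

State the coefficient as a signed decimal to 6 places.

j₁+j₂−J=1  J+j₁−j₂=3  J−j₁+j₂=1  j₁+j₂+J+1=6
(j₁±m₁, j₂±m₂, J±M) = (3,1,1,1,3,1)
P² = 3/2
sum k=0..1:
  [0] +1/2 = 1/2
  [1] −1/6 = -1/6
S = 1/3
C² = P²·S² = 1/6 ; C = +0.408248

+√(1/6) ≈ +0.408248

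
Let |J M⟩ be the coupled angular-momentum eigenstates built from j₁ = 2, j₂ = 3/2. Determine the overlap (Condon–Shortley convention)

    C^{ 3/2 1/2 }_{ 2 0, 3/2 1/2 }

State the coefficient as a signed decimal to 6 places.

j₁+j₂−J=2  J+j₁−j₂=2  J−j₁+j₂=1  j₁+j₂+J+1=6
(j₁±m₁, j₂±m₂, J±M) = (2,2,2,1,2,1)
P² = 16/45
sum k=1..2:
  [1] −1/1 = -1
  [2] +1/4 = 1/4
S = -3/4
C² = P²·S² = 1/5 ; C = -0.447214

−√(1/5) ≈ -0.447214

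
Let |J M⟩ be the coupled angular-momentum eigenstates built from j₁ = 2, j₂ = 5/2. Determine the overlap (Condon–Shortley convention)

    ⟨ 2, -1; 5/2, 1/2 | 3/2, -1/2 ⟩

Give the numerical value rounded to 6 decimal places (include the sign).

+√(5/21) ≈ +0.487950

triangle: 3!×1!×2!/7! = 12/5040
(j±m)!: 1!×3!×3!×2!×1!×2! = 144
prefactor² = (2J+1)×Δ×N² = 48/35
  k=2: +1/(2!×1!×1!×1!×0!×1!) = 1/2
  k=3: −1/(3!×0!×0!×0!×1!×2!) = -1/12
Σ = 5/12  ⇒  CG² = 48/35×5/12² = 5/21
CG = +√(5/21) = +0.487950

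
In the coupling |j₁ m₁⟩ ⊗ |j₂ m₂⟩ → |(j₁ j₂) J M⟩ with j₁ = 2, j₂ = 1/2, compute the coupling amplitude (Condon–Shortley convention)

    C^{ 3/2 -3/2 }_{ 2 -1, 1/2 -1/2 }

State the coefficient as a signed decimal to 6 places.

triangle: 1!*3!*0!/5! = 6/120
(j±m)!: 1!*3!*0!*1!*0!*3! = 36
prefactor² = (2J+1)*Δ*N² = 36/5
  k=0: +1/(0!*1!*3!*0!*0!*0!) = 1/6
Σ = 1/6  ⇒  CG² = 36/5*1/6² = 1/5
CG = +√(1/5) = +0.447214

+0.447214  (= +√(1/5))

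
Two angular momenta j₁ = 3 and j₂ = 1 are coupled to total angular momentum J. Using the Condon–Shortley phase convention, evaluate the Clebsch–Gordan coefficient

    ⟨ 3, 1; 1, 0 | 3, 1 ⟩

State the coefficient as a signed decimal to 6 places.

triangle: 1!×5!×1!/8! = 120/40320
(j±m)!: 4!×2!×1!×1!×4!×2! = 2304
prefactor² = (2J+1)×Δ×N² = 48
  k=0: +1/(0!×1!×2!×1!×3!×0!) = 1/12
  k=1: −1/(1!×0!×1!×0!×4!×1!) = -1/24
Σ = 1/24  ⇒  CG² = 48×1/24² = 1/12
CG = +√(1/12) = +0.288675

+√(1/12) = +0.288675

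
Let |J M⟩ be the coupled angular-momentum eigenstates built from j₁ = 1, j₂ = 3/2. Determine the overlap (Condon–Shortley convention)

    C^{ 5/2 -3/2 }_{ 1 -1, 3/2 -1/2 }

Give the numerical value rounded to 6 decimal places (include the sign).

√[6·0!2!3!/6! · 0!2!1!2!1!4!] = √(48/5)
  +(−1)^0/∏(0,0,2,1,0,2)! = 1/4  (running 1/4)
⟨..|..⟩ = √(48/5)·(1/4) = +0.774597

+0.774597  (= +√(3/5))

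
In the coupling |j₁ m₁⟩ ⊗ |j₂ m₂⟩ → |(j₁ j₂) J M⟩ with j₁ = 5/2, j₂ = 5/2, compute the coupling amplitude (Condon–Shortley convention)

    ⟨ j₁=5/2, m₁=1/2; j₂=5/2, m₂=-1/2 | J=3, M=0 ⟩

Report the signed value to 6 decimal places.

-0.298142

triangle: 2!·3!·3!/9! = 72/362880
(j±m)!: 3!·2!·2!·3!·3!·3! = 5184
prefactor² = (2J+1)·Δ·N² = 36/5
  k=0: +1/(0!·2!·2!·2!·1!·1!) = 1/8
  k=1: −1/(1!·1!·1!·1!·2!·2!) = -1/4
  k=2: +1/(2!·0!·0!·0!·3!·3!) = 1/72
Σ = -1/9  ⇒  CG² = 36/5·(-1/9)² = 4/45
CG = −√(4/45) = -0.298142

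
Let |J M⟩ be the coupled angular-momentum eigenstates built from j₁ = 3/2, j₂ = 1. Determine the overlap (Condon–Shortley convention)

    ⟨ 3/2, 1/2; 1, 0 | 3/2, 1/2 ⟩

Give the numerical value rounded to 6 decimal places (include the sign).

+√(1/15) ≈ +0.258199

j₁+j₂−J=1  J+j₁−j₂=2  J−j₁+j₂=1  j₁+j₂+J+1=5
(j₁±m₁, j₂±m₂, J±M) = (2,1,1,1,2,1)
P² = 4/15
sum k=0..1:
  [0] +1/1 = 1
  [1] −1/2 = -1/2
S = 1/2
C² = P²·S² = 1/15 ; C = +0.258199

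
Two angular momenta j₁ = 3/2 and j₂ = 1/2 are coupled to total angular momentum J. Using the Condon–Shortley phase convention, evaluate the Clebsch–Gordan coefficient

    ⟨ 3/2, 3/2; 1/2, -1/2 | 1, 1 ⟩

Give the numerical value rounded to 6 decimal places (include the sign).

+0.866025

√[3·1!2!0!/4! · 3!0!0!1!2!0!] = √(3)
  +(−1)^0/∏(0,1,0,0,2,0)! = 1/2  (running 1/2)
⟨..|..⟩ = √(3)·(1/2) = +0.866025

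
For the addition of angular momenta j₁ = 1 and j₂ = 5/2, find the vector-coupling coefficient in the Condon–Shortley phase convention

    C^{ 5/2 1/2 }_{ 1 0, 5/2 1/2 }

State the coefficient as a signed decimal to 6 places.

j₁+j₂−J=1  J+j₁−j₂=1  J−j₁+j₂=4  j₁+j₂+J+1=7
(j₁±m₁, j₂±m₂, J±M) = (1,1,3,2,3,2)
P² = 144/35
sum k=0..1:
  [0] +1/6 = 1/6
  [1] −1/4 = -1/4
S = -1/12
C² = P²·S² = 1/35 ; C = -0.169031

-0.169031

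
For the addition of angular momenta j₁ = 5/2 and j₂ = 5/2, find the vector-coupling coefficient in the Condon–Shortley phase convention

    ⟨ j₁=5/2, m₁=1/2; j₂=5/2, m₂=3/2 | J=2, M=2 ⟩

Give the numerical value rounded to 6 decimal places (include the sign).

√[5·3!2!2!/8! · 3!2!4!1!4!0!] = √(144/7)
  +(−1)^2/∏(2,1,0,2,2,0)! = 1/8  (running 1/8)
⟨..|..⟩ = √(144/7)·(1/8) = +0.566947

+0.566947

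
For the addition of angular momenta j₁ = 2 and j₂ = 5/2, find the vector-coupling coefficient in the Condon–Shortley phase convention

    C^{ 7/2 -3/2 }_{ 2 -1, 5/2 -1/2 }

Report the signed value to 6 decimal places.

−√(2/21) ≈ -0.308607

triangle: 1!*3!*4!/9! = 144/362880
(j±m)!: 1!*3!*2!*3!*2!*5! = 17280
prefactor² = (2J+1)*Δ*N² = 384/7
  k=0: +1/(0!*1!*3!*2!*0!*2!) = 1/24
  k=1: −1/(1!*0!*2!*1!*1!*3!) = -1/12
Σ = -1/24  ⇒  CG² = 384/7*(-1/24)² = 2/21
CG = −√(2/21) = -0.308607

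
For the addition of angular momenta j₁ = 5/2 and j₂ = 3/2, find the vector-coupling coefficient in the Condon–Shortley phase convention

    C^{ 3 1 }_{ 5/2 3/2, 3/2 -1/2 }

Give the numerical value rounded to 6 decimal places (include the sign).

+0.639010

triangle: 1!·4!·2!/8! = 48/40320
(j±m)!: 4!·1!·1!·2!·4!·2! = 2304
prefactor² = (2J+1)·Δ·N² = 96/5
  k=0: +1/(0!·1!·1!·1!·3!·1!) = 1/6
  k=1: −1/(1!·0!·0!·0!·4!·2!) = -1/48
Σ = 7/48  ⇒  CG² = 96/5·7/48² = 49/120
CG = +√(49/120) = +0.639010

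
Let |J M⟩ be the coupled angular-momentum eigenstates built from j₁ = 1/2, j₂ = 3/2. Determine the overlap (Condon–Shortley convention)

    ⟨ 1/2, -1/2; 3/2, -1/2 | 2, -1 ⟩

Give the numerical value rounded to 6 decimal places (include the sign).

+0.866025  (= +√(3/4))

j₁+j₂−J=0  J+j₁−j₂=1  J−j₁+j₂=3  j₁+j₂+J+1=5
(j₁±m₁, j₂±m₂, J±M) = (0,1,1,2,1,3)
P² = 3
sum k=0..0:
  [0] +1/2 = 1/2
S = 1/2
C² = P²·S² = 3/4 ; C = +0.866025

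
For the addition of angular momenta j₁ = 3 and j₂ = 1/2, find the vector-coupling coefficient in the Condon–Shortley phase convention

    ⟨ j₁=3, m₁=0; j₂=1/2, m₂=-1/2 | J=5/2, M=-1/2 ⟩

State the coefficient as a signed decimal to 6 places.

√[6·1!5!0!/7! · 3!3!0!1!2!3!] = √(432/7)
  +(−1)^0/∏(0,1,3,0,2,0)! = 1/12  (running 1/12)
⟨..|..⟩ = √(432/7)·(1/12) = +0.654654

+0.654654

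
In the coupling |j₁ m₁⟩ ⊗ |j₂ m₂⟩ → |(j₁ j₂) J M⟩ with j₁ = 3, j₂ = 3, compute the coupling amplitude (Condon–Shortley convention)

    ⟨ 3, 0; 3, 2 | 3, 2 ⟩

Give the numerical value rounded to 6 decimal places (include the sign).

+√(1/6) = +0.408248

triangle: 3!*3!*3!/10! = 216/3628800
(j±m)!: 3!*3!*5!*1!*5!*1! = 518400
prefactor² = (2J+1)*Δ*N² = 216
  k=2: +1/(2!*1!*1!*3!*2!*0!) = 1/24
  k=3: −1/(3!*0!*0!*2!*3!*1!) = -1/72
Σ = 1/36  ⇒  CG² = 216*1/36² = 1/6
CG = +√(1/6) = +0.408248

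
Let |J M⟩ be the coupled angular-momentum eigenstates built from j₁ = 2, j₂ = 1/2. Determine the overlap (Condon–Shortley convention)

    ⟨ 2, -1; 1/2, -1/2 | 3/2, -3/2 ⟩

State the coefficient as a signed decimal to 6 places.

+0.447214

√[4·1!3!0!/5! · 1!3!0!1!0!3!] = √(36/5)
  +(−1)^0/∏(0,1,3,0,0,0)! = 1/6  (running 1/6)
⟨..|..⟩ = √(36/5)·(1/6) = +0.447214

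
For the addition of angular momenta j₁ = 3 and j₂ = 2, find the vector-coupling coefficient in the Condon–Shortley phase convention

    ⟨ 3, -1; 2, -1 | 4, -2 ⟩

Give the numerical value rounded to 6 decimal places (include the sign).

+0.188982  (= +√(1/28))

triangle: 1!*5!*3!/10! = 720/3628800
(j±m)!: 2!*4!*1!*3!*2!*6! = 414720
prefactor² = (2J+1)*Δ*N² = 5184/7
  k=0: +1/(0!*1!*4!*1!*1!*2!) = 1/48
  k=1: −1/(1!*0!*3!*0!*2!*3!) = -1/72
Σ = 1/144  ⇒  CG² = 5184/7*1/144² = 1/28
CG = +√(1/28) = +0.188982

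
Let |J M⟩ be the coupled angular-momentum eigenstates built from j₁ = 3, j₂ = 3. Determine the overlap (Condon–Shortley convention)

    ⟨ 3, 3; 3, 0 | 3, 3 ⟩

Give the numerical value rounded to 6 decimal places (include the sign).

+0.408248  (= +√(1/6))

√[7·3!3!3!/10! · 6!0!3!3!6!0!] = √(7776)
  +(−1)^0/∏(0,3,0,3,3,0)! = 1/216  (running 1/216)
⟨..|..⟩ = √(7776)·(1/216) = +0.408248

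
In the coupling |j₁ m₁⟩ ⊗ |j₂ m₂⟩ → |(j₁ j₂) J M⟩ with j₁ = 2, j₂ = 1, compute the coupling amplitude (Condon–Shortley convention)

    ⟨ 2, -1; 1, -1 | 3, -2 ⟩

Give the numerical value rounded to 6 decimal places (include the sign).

j₁+j₂−J=0  J+j₁−j₂=4  J−j₁+j₂=2  j₁+j₂+J+1=7
(j₁±m₁, j₂±m₂, J±M) = (1,3,0,2,1,5)
P² = 96
sum k=0..0:
  [0] +1/12 = 1/12
S = 1/12
C² = P²·S² = 2/3 ; C = +0.816497

+0.816497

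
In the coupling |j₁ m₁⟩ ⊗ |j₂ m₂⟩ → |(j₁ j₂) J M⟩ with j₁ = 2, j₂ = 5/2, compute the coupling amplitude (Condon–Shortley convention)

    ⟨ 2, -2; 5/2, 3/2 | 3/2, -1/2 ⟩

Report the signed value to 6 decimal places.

j₁+j₂−J=3  J+j₁−j₂=1  J−j₁+j₂=2  j₁+j₂+J+1=7
(j₁±m₁, j₂±m₂, J±M) = (0,4,4,1,1,2)
P² = 384/35
sum k=3..3:
  [3] −1/6 = -1/6
S = -1/6
C² = P²·S² = 32/105 ; C = -0.552052

−√(32/105) = -0.552052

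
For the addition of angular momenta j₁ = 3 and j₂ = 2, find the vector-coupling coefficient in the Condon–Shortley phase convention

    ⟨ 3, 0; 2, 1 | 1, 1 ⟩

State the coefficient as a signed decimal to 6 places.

√[3·4!2!0!/7! · 3!3!3!1!2!0!] = √(432/35)
  +(−1)^3/∏(3,1,0,0,2,0)! = -1/12  (running -1/12)
⟨..|..⟩ = √(432/35)·(-1/12) = -0.292770

−√(3/35) = -0.292770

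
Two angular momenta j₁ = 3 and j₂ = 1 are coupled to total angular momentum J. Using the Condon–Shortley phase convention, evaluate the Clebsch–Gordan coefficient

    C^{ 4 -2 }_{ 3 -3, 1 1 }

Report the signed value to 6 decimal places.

triangle: 0!*6!*2!/9! = 1440/362880
(j±m)!: 0!*6!*2!*0!*2!*6! = 2073600
prefactor² = (2J+1)*Δ*N² = 518400/7
  k=0: +1/(0!*0!*6!*2!*0!*0!) = 1/1440
Σ = 1/1440  ⇒  CG² = 518400/7*1/1440² = 1/28
CG = +√(1/28) = +0.188982

+0.188982  (= +√(1/28))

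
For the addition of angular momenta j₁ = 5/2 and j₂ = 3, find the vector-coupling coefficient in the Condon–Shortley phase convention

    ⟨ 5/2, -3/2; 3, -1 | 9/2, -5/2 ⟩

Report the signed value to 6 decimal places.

√[10·1!4!5!/11! · 1!4!2!4!2!7!] = √(92160/11)
  +(−1)^0/∏(0,1,4,2,0,3)! = 1/288  (running 1/288)
  +(−1)^1/∏(1,0,3,1,1,4)! = -1/144  (running -1/288)
⟨..|..⟩ = √(92160/11)·(-1/288) = -0.317821

-0.317821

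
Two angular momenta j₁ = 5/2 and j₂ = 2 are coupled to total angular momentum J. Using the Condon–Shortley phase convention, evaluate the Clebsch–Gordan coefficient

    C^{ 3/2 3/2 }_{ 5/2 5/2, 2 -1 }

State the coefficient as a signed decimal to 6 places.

+0.534522  (= +√(2/7))

j₁+j₂−J=3  J+j₁−j₂=2  J−j₁+j₂=1  j₁+j₂+J+1=7
(j₁±m₁, j₂±m₂, J±M) = (5,0,1,3,3,0)
P² = 288/7
sum k=0..0:
  [0] +1/12 = 1/12
S = 1/12
C² = P²·S² = 2/7 ; C = +0.534522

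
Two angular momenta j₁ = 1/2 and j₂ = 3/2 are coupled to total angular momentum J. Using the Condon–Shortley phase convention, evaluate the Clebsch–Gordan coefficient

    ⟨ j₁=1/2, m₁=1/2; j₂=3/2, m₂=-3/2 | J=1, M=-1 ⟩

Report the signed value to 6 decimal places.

+√(3/4) ≈ +0.866025

triangle: 1!·0!·2!/4! = 2/24
(j±m)!: 1!·0!·0!·3!·0!·2! = 12
prefactor² = (2J+1)·Δ·N² = 3
  k=0: +1/(0!·1!·0!·0!·0!·2!) = 1/2
Σ = 1/2  ⇒  CG² = 3·1/2² = 3/4
CG = +√(3/4) = +0.866025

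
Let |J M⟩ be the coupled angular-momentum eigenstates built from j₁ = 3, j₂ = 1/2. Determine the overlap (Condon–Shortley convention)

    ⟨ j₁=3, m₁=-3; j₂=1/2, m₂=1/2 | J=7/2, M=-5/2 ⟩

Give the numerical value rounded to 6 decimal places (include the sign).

+√(1/7) ≈ +0.377964

√[8·0!6!1!/8! · 0!6!1!0!1!6!] = √(518400/7)
  +(−1)^0/∏(0,0,6,1,0,0)! = 1/720  (running 1/720)
⟨..|..⟩ = √(518400/7)·(1/720) = +0.377964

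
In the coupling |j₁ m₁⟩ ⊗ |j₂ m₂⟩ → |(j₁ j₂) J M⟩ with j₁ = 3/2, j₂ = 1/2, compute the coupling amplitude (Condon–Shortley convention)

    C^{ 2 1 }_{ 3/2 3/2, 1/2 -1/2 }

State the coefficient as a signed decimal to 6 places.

triangle: 0!×3!×1!/5! = 6/120
(j±m)!: 3!×0!×0!×1!×3!×1! = 36
prefactor² = (2J+1)×Δ×N² = 9
  k=0: +1/(0!×0!×0!×0!×3!×1!) = 1/6
Σ = 1/6  ⇒  CG² = 9×1/6² = 1/4
CG = +√(1/4) = +0.500000

+√(1/4) ≈ +0.500000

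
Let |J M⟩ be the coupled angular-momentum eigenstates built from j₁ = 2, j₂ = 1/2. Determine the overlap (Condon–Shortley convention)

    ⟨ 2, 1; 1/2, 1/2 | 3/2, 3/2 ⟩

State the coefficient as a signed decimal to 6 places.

-0.447214

√[4·1!3!0!/5! · 3!1!1!0!3!0!] = √(36/5)
  +(−1)^1/∏(1,0,0,0,3,0)! = -1/6  (running -1/6)
⟨..|..⟩ = √(36/5)·(-1/6) = -0.447214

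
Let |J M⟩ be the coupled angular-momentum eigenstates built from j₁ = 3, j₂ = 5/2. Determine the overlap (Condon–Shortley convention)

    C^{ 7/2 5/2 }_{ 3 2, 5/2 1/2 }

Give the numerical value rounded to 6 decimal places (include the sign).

−√(2/63) ≈ -0.178174

triangle: 2!·4!·3!/10! = 288/3628800
(j±m)!: 5!·1!·3!·2!·6!·1! = 1036800
prefactor² = (2J+1)·Δ·N² = 4608/7
  k=0: +1/(0!·2!·1!·3!·3!·0!) = 1/72
  k=1: −1/(1!·1!·0!·2!·4!·1!) = -1/48
Σ = -1/144  ⇒  CG² = 4608/7·(-1/144)² = 2/63
CG = −√(2/63) = -0.178174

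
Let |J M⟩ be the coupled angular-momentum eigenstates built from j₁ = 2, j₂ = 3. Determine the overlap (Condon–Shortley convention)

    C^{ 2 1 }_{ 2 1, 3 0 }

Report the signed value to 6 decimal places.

j₁+j₂−J=3  J+j₁−j₂=1  J−j₁+j₂=3  j₁+j₂+J+1=8
(j₁±m₁, j₂±m₂, J±M) = (3,1,3,3,3,1)
P² = 81/14
sum k=0..1:
  [0] +1/36 = 1/36
  [1] −1/4 = -1/4
S = -2/9
C² = P²·S² = 2/7 ; C = -0.534522

−√(2/7) ≈ -0.534522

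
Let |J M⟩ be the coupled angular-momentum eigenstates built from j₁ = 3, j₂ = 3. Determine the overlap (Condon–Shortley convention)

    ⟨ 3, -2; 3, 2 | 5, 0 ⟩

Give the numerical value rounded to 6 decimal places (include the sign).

−√(4/21) = -0.436436

√[11·1!5!5!/12! · 1!5!5!1!5!5!] = √(480000/7)
  +(−1)^0/∏(0,1,5,5,0,0)! = 1/14400  (running 1/14400)
  +(−1)^1/∏(1,0,4,4,1,1)! = -1/576  (running -1/600)
⟨..|..⟩ = √(480000/7)·(-1/600) = -0.436436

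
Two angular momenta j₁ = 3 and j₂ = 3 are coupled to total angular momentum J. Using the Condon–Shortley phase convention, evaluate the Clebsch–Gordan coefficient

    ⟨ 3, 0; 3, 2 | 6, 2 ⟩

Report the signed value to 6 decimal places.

triangle: 0!×6!×6!/13! = 518400/6227020800
(j±m)!: 3!×3!×5!×1!×8!×4! = 4180377600
prefactor² = (2J+1)×Δ×N² = 49766400/11
  k=0: +1/(0!×0!×3!×5!×3!×1!) = 1/4320
Σ = 1/4320  ⇒  CG² = 49766400/11×1/4320² = 8/33
CG = +√(8/33) = +0.492366

+√(8/33) ≈ +0.492366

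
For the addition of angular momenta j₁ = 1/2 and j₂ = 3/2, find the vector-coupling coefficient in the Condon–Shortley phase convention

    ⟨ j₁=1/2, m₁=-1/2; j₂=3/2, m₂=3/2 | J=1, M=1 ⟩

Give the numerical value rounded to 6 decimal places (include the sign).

√[3·1!0!2!/4! · 0!1!3!0!2!0!] = √(3)
  +(−1)^1/∏(1,0,0,2,0,0)! = -1/2  (running -1/2)
⟨..|..⟩ = √(3)·(-1/2) = -0.866025

-0.866025  (= −√(3/4))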